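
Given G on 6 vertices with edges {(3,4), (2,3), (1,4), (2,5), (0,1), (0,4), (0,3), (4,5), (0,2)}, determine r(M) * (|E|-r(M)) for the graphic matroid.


r(M) = |V| - c = 6 - 1 = 5.
nullity = |E| - r(M) = 9 - 5 = 4.
Product = 5 * 4 = 20.

20


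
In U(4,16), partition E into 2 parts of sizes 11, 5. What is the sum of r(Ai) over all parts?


r(Ai) = min(|Ai|, 4) for each part.
Sum = min(11,4) + min(5,4)
    = 4 + 4
    = 8.

8


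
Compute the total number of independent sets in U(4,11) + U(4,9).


For a direct sum, |I(M1+M2)| = |I(M1)| * |I(M2)|.
|I(U(4,11))| = sum C(11,k) for k=0..4 = 562.
|I(U(4,9))| = sum C(9,k) for k=0..4 = 256.
Total = 562 * 256 = 143872.

143872


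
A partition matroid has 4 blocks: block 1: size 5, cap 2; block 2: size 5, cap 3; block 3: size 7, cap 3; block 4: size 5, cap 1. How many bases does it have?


A basis picks exactly ci elements from block i.
Number of bases = product of C(|Si|, ci).
= C(5,2) * C(5,3) * C(7,3) * C(5,1)
= 10 * 10 * 35 * 5
= 17500.

17500


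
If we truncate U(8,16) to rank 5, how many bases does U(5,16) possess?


Truncating U(8,16) to rank 5 gives U(5,16).
Bases of U(5,16) are all 5-element subsets of 16 elements.
Number of bases = C(16,5) = 4368.

4368


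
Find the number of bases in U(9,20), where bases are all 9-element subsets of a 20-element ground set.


Bases of U(9,20) are all 9-element subsets of the 20-element ground set.
Number of bases = C(20,9).
C(20,9) = 167960.

167960


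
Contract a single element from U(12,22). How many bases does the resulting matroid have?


Contracting e from U(12,22) gives U(11,21).
Bases of U(11,21) = (21 choose 11) = 352716.

352716


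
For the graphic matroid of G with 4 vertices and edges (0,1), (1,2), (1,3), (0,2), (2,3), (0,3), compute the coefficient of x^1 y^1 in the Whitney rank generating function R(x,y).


R(x,y) = sum over A in 2^E of x^(r(E)-r(A)) * y^(|A|-r(A)).
G has 4 vertices, 6 edges. r(E) = 3.
Enumerate all 2^6 = 64 subsets.
Count subsets with r(E)-r(A)=1 and |A|-r(A)=1: 4.

4


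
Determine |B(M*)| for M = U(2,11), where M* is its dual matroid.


The dual of U(r,n) is U(n-r, n) = U(9,11).
Bases of U(9,11) are all (9)-element subsets.
|B(M*)| = (11 choose 9) = 55.

55


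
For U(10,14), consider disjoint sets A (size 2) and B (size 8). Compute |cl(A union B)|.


|A union B| = 2 + 8 = 10 (disjoint).
In U(10,14), cl(S) = S if |S| < 10, else cl(S) = E.
Since 10 >= 10, cl(A union B) = E.
|cl(A union B)| = 14.

14


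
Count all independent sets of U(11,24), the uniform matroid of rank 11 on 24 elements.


Independent sets of U(11,24) are all subsets of size <= 11.
Count = (24 choose 0) + (24 choose 1) + (24 choose 2) + (24 choose 3) + (24 choose 4) + (24 choose 5) + (24 choose 6) + (24 choose 7) + (24 choose 8) + (24 choose 9) + (24 choose 10) + (24 choose 11)
     = 1 + 24 + 276 + 2024 + 10626 + 42504 + 134596 + 346104 + 735471 + 1307504 + 1961256 + 2496144
     = 7036530.

7036530


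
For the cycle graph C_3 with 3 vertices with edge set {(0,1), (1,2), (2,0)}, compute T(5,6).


T(C_3; x,y) = x + x^2 + ... + x^(2) + y.
T(5,6) = 5^1 + 5^2 + 6
= 5 + 25 + 6
= 36.

36


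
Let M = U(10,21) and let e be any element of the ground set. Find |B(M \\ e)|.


Deleting e from U(10,21) gives U(10,20) since n > r.
Bases of U(10,20) = C(20,10) = 184756.

184756


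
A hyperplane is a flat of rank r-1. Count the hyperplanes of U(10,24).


Hyperplanes of U(10,24) are flats of rank 9.
In a uniform matroid, these are exactly the (9)-element subsets.
Count = C(24,9) = 1307504.

1307504


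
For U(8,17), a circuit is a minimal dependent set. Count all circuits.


In U(8,17), circuits are the (9)-element subsets.
Any set of 9 elements is dependent, and removing any one element gives
an independent set of size 8, so it is a minimal dependent set.
Number of circuits = (17 choose 9) = 24310.

24310


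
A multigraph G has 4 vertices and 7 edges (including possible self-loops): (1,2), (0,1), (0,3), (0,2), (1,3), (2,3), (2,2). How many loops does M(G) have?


In a graphic matroid, a loop is a self-loop edge (u,u) with rank 0.
Examining all 7 edges for self-loops...
Self-loops found: (2,2)
Number of loops = 1.

1


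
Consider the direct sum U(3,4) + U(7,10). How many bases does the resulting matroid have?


Bases of a direct sum M1 + M2: |B| = |B(M1)| * |B(M2)|.
|B(U(3,4))| = C(4,3) = 4.
|B(U(7,10))| = C(10,7) = 120.
Total bases = 4 * 120 = 480.

480


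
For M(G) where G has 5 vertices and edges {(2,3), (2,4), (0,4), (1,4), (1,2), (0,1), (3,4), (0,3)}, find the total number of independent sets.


An independent set in a graphic matroid is an acyclic edge subset.
G has 5 vertices and 8 edges.
Enumerate all 2^8 = 256 subsets, checking for acyclicity.
Total independent sets = 134.

134


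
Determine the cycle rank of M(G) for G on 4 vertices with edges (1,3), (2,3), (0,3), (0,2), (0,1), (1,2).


Cycle rank (nullity) = |E| - r(M) = |E| - (|V| - c).
|E| = 6, |V| = 4, c = 1.
Nullity = 6 - (4 - 1) = 6 - 3 = 3.

3


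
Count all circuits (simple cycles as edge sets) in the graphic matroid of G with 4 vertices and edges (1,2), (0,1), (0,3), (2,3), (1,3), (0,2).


A circuit in a graphic matroid = edge set of a simple cycle.
G has 4 vertices and 6 edges.
Enumerating all minimal edge subsets forming cycles...
Total circuits found: 7.

7


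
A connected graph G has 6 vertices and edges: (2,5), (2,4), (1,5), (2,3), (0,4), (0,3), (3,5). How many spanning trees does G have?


By Kirchhoff's matrix tree theorem, the number of spanning trees equals
the determinant of any cofactor of the Laplacian matrix L.
G has 6 vertices and 7 edges.
Computing the (5 x 5) cofactor determinant gives 11.

11


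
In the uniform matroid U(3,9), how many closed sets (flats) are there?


Flats of U(3,9): every subset of size < 3 is a flat, plus E itself.
Count = C(9,0) + C(9,1) + C(9,2) + 1
     = 1 + 9 + 36 + 1
     = 47.

47


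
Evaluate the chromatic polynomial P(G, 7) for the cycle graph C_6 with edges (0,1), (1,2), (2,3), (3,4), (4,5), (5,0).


P(C_6, k) = (k-1)^6 + (-1)^6*(k-1).
P(7) = (6)^6 + 6
= 46656 + 6 = 46662.

46662


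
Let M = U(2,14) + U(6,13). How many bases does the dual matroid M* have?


(M1+M2)* = M1* + M2*.
M1* = U(12,14), bases: C(14,12) = 91.
M2* = U(7,13), bases: C(13,7) = 1716.
|B(M*)| = 91 * 1716 = 156156.

156156


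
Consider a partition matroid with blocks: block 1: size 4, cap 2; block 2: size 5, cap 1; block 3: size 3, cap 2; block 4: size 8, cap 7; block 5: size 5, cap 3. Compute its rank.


Rank of a partition matroid = sum of min(|Si|, ci) for each block.
= min(4,2) + min(5,1) + min(3,2) + min(8,7) + min(5,3)
= 2 + 1 + 2 + 7 + 3
= 15.

15


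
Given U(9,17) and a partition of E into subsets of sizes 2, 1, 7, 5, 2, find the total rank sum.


r(Ai) = min(|Ai|, 9) for each part.
Sum = min(2,9) + min(1,9) + min(7,9) + min(5,9) + min(2,9)
    = 2 + 1 + 7 + 5 + 2
    = 17.

17


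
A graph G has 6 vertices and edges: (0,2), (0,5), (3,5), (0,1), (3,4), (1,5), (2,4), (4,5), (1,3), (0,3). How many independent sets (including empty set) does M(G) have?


An independent set in a graphic matroid is an acyclic edge subset.
G has 6 vertices and 10 edges.
Enumerate all 2^10 = 1024 subsets, checking for acyclicity.
Total independent sets = 454.

454


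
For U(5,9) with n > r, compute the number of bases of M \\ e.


Deleting e from U(5,9) gives U(5,8) since n > r.
Bases of U(5,8) = (8 choose 5) = 56.

56


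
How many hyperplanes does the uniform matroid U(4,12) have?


Hyperplanes of U(4,12) are flats of rank 3.
In a uniform matroid, these are exactly the (3)-element subsets.
Count = C(12,3) = (12 * 11 * 10) / (1 * 2 * 3) = 220.

220


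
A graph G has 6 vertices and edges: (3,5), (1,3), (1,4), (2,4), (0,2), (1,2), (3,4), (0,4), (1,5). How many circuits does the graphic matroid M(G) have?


A circuit in a graphic matroid = edge set of a simple cycle.
G has 6 vertices and 9 edges.
Enumerating all minimal edge subsets forming cycles...
Total circuits found: 10.

10


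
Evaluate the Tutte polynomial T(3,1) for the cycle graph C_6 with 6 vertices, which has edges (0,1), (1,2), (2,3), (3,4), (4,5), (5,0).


T(C_6; x,y) = x + x^2 + ... + x^(5) + y.
T(3,1) = 3^1 + 3^2 + 3^3 + 3^4 + 3^5 + 1
= 3 + 9 + 27 + 81 + 243 + 1
= 364.

364


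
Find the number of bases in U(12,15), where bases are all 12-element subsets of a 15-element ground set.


Bases of U(12,15) are all 12-element subsets of the 15-element ground set.
Number of bases = C(15,12).
C(15,12) = 455.

455


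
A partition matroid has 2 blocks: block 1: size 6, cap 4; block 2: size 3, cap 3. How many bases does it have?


A basis picks exactly ci elements from block i.
Number of bases = product of C(|Si|, ci).
= C(6,4) * C(3,3)
= 15 * 1
= 15.

15


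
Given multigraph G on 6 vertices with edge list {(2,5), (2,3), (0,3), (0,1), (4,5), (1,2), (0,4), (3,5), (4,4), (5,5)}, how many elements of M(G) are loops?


In a graphic matroid, a loop is a self-loop edge (u,u) with rank 0.
Examining all 10 edges for self-loops...
Self-loops found: (4,4), (5,5)
Number of loops = 2.

2


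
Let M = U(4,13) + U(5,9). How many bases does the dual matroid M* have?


(M1+M2)* = M1* + M2*.
M1* = U(9,13), bases: C(13,9) = 715.
M2* = U(4,9), bases: C(9,4) = 126.
|B(M*)| = 715 * 126 = 90090.

90090


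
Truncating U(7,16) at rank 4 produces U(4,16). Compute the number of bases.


Truncating U(7,16) to rank 4 gives U(4,16).
Bases of U(4,16) are all 4-element subsets of 16 elements.
Number of bases = C(16,4) = (16 * 15 * 14 * 13) / (1 * 2 * 3 * 4) = 1820.

1820


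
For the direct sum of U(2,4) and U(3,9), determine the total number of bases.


Bases of a direct sum M1 + M2: |B| = |B(M1)| * |B(M2)|.
|B(U(2,4))| = C(4,2) = 6.
|B(U(3,9))| = C(9,3) = 84.
Total bases = 6 * 84 = 504.

504


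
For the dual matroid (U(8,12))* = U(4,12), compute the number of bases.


The dual of U(r,n) is U(n-r, n) = U(4,12).
Bases of U(4,12) are all (4)-element subsets.
|B(M*)| = C(12,4) = (12 * 11 * 10 * 9) / (1 * 2 * 3 * 4) = 495.

495


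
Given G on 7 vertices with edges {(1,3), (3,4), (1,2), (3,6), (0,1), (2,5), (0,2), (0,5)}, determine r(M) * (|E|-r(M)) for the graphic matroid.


r(M) = |V| - c = 7 - 1 = 6.
nullity = |E| - r(M) = 8 - 6 = 2.
Product = 6 * 2 = 12.

12


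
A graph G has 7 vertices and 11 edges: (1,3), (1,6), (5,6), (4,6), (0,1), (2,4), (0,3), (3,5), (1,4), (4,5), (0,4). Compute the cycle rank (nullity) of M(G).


Cycle rank (nullity) = |E| - r(M) = |E| - (|V| - c).
|E| = 11, |V| = 7, c = 1.
Nullity = 11 - (7 - 1) = 11 - 6 = 5.

5


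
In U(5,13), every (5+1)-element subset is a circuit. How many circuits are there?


In U(5,13), circuits are the (6)-element subsets.
Any set of 6 elements is dependent, and removing any one element gives
an independent set of size 5, so it is a minimal dependent set.
Number of circuits = C(13,6) = 13! / (6! * 7!) = 1716.

1716


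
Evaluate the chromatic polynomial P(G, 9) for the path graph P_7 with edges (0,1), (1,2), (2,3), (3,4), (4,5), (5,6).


P(P_7, k) = k * (k-1)^(6).
P(9) = 9 * 8^6 = 9 * 262144 = 2359296.

2359296


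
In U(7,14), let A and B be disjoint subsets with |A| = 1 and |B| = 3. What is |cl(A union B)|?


|A union B| = 1 + 3 = 4 (disjoint).
In U(7,14), cl(S) = S if |S| < 7, else cl(S) = E.
Since 4 < 7, cl(A union B) = A union B.
|cl(A union B)| = 4.

4


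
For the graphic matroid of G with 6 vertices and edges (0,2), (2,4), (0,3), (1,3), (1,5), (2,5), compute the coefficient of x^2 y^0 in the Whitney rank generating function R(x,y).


R(x,y) = sum over A in 2^E of x^(r(E)-r(A)) * y^(|A|-r(A)).
G has 6 vertices, 6 edges. r(E) = 5.
Enumerate all 2^6 = 64 subsets.
Count subsets with r(E)-r(A)=2 and |A|-r(A)=0: 20.

20


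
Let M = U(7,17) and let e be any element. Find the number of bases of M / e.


Contracting e from U(7,17) gives U(6,16).
Bases of U(6,16) = C(16,6) = 8008.

8008


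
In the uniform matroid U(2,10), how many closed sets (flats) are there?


Flats of U(2,10): every subset of size < 2 is a flat, plus E itself.
Count = (10 choose 0) + (10 choose 1) + 1
     = 1 + 10 + 1
     = 12.

12


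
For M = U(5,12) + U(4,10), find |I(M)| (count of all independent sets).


For a direct sum, |I(M1+M2)| = |I(M1)| * |I(M2)|.
|I(U(5,12))| = sum C(12,k) for k=0..5 = 1586.
|I(U(4,10))| = sum C(10,k) for k=0..4 = 386.
Total = 1586 * 386 = 612196.

612196


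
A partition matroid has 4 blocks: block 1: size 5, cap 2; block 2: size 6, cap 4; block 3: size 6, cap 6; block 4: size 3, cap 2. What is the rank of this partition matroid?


Rank of a partition matroid = sum of min(|Si|, ci) for each block.
= min(5,2) + min(6,4) + min(6,6) + min(3,2)
= 2 + 4 + 6 + 2
= 14.

14


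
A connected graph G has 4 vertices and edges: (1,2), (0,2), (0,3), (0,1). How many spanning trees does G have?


By Kirchhoff's matrix tree theorem, the number of spanning trees equals
the determinant of any cofactor of the Laplacian matrix L.
G has 4 vertices and 4 edges.
Computing the (3 x 3) cofactor determinant gives 3.

3


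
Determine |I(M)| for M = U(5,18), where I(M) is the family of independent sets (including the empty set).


Independent sets of U(5,18) are all subsets of size <= 5.
Count = C(18,0) + C(18,1) + C(18,2) + C(18,3) + C(18,4) + C(18,5)
     = 1 + 18 + 153 + 816 + 3060 + 8568
     = 12616.

12616


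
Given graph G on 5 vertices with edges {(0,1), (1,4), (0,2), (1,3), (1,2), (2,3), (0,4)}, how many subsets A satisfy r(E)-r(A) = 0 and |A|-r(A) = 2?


R(x,y) = sum over A in 2^E of x^(r(E)-r(A)) * y^(|A|-r(A)).
G has 5 vertices, 7 edges. r(E) = 4.
Enumerate all 2^7 = 128 subsets.
Count subsets with r(E)-r(A)=0 and |A|-r(A)=2: 7.

7


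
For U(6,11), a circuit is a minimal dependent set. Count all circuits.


In U(6,11), circuits are the (7)-element subsets.
Any set of 7 elements is dependent, and removing any one element gives
an independent set of size 6, so it is a minimal dependent set.
Number of circuits = C(11,7) = 330.

330


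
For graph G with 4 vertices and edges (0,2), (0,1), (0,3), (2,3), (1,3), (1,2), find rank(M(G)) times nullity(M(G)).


r(M) = |V| - c = 4 - 1 = 3.
nullity = |E| - r(M) = 6 - 3 = 3.
Product = 3 * 3 = 9.

9


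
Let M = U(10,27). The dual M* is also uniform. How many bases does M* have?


The dual of U(r,n) is U(n-r, n) = U(17,27).
Bases of U(17,27) are all (17)-element subsets.
|B(M*)| = C(27,17) = 8436285.

8436285


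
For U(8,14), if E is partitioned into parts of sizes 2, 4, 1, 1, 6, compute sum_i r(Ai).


r(Ai) = min(|Ai|, 8) for each part.
Sum = min(2,8) + min(4,8) + min(1,8) + min(1,8) + min(6,8)
    = 2 + 4 + 1 + 1 + 6
    = 14.

14


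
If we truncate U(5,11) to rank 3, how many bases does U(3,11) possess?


Truncating U(5,11) to rank 3 gives U(3,11).
Bases of U(3,11) are all 3-element subsets of 11 elements.
Number of bases = C(11,3) = 11! / (3! * 8!) = 165.

165


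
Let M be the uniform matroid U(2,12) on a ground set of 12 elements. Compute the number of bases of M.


Bases of U(2,12) are all 2-element subsets of the 12-element ground set.
Number of bases = C(12,2).
C(12,2) = 12! / (2! * 10!) = 66.

66


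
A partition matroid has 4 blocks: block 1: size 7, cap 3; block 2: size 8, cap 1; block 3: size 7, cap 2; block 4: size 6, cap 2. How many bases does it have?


A basis picks exactly ci elements from block i.
Number of bases = product of C(|Si|, ci).
= C(7,3) * C(8,1) * C(7,2) * C(6,2)
= 35 * 8 * 21 * 15
= 88200.

88200


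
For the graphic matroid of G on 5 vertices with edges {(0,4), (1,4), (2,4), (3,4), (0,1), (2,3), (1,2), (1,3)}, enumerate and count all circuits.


A circuit in a graphic matroid = edge set of a simple cycle.
G has 5 vertices and 8 edges.
Enumerating all minimal edge subsets forming cycles...
Total circuits found: 12.

12


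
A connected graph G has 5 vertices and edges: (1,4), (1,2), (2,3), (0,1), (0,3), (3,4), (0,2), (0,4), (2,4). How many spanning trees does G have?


By Kirchhoff's matrix tree theorem, the number of spanning trees equals
the determinant of any cofactor of the Laplacian matrix L.
G has 5 vertices and 9 edges.
Computing the (4 x 4) cofactor determinant gives 75.

75


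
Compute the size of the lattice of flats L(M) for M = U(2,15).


Flats of U(2,15): every subset of size < 2 is a flat, plus E itself.
Count = (15 choose 0) + (15 choose 1) + 1
     = 1 + 15 + 1
     = 17.

17


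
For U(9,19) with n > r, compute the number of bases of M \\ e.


Deleting e from U(9,19) gives U(9,18) since n > r.
Bases of U(9,18) = (18 choose 9) = 48620.

48620


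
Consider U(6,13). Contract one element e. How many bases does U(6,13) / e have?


Contracting e from U(6,13) gives U(5,12).
Bases of U(5,12) = (12 choose 5) = 792.

792


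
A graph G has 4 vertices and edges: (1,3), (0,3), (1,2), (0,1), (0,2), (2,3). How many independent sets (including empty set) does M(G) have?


An independent set in a graphic matroid is an acyclic edge subset.
G has 4 vertices and 6 edges.
Enumerate all 2^6 = 64 subsets, checking for acyclicity.
Total independent sets = 38.

38


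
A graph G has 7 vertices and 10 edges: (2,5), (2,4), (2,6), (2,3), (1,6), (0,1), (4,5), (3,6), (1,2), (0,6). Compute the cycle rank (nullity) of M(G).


Cycle rank (nullity) = |E| - r(M) = |E| - (|V| - c).
|E| = 10, |V| = 7, c = 1.
Nullity = 10 - (7 - 1) = 10 - 6 = 4.

4


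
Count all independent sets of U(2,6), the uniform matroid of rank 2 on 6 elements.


Independent sets of U(2,6) are all subsets of size <= 2.
Count = C(6,0) + C(6,1) + C(6,2)
     = 1 + 6 + 15
     = 22.

22


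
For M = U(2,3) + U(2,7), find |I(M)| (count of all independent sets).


For a direct sum, |I(M1+M2)| = |I(M1)| * |I(M2)|.
|I(U(2,3))| = sum C(3,k) for k=0..2 = 7.
|I(U(2,7))| = sum C(7,k) for k=0..2 = 29.
Total = 7 * 29 = 203.

203


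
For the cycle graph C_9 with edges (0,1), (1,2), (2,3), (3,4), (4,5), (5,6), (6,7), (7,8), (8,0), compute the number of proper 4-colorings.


P(C_9, k) = (k-1)^9 + (-1)^9*(k-1).
P(4) = (3)^9 - 3
= 19683 - 3 = 19680.

19680


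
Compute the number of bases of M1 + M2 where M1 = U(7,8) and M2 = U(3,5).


Bases of a direct sum M1 + M2: |B| = |B(M1)| * |B(M2)|.
|B(U(7,8))| = C(8,7) = 8.
|B(U(3,5))| = C(5,3) = 10.
Total bases = 8 * 10 = 80.

80


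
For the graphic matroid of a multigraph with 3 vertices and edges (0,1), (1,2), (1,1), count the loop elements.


In a graphic matroid, a loop is a self-loop edge (u,u) with rank 0.
Examining all 3 edges for self-loops...
Self-loops found: (1,1)
Number of loops = 1.

1


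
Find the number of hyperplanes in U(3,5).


Hyperplanes of U(3,5) are flats of rank 2.
In a uniform matroid, these are exactly the (2)-element subsets.
Count = (5 choose 2) = 10.

10


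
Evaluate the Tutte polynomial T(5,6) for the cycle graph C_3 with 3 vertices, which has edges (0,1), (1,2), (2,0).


T(C_3; x,y) = x + x^2 + ... + x^(2) + y.
T(5,6) = 5^1 + 5^2 + 6
= 5 + 25 + 6
= 36.

36


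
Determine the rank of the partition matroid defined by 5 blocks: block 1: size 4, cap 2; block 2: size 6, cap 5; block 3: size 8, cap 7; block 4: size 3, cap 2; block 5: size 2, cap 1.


Rank of a partition matroid = sum of min(|Si|, ci) for each block.
= min(4,2) + min(6,5) + min(8,7) + min(3,2) + min(2,1)
= 2 + 5 + 7 + 2 + 1
= 17.

17


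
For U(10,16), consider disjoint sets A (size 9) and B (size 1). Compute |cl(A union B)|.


|A union B| = 9 + 1 = 10 (disjoint).
In U(10,16), cl(S) = S if |S| < 10, else cl(S) = E.
Since 10 >= 10, cl(A union B) = E.
|cl(A union B)| = 16.

16


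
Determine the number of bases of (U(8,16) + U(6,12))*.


(M1+M2)* = M1* + M2*.
M1* = U(8,16), bases: C(16,8) = 12870.
M2* = U(6,12), bases: C(12,6) = 924.
|B(M*)| = 12870 * 924 = 11891880.

11891880


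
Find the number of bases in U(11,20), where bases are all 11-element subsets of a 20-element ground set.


Bases of U(11,20) are all 11-element subsets of the 20-element ground set.
Number of bases = C(20,11).
(20 choose 11) = 167960.

167960


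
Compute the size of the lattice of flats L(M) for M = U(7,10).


Flats of U(7,10): every subset of size < 7 is a flat, plus E itself.
Count = C(10,0) + C(10,1) + C(10,2) + C(10,3) + C(10,4) + C(10,5) + C(10,6) + 1
     = 1 + 10 + 45 + 120 + 210 + 252 + 210 + 1
     = 849.

849


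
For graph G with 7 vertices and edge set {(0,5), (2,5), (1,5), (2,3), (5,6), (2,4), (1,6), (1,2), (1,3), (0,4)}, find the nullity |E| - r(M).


Cycle rank (nullity) = |E| - r(M) = |E| - (|V| - c).
|E| = 10, |V| = 7, c = 1.
Nullity = 10 - (7 - 1) = 10 - 6 = 4.

4


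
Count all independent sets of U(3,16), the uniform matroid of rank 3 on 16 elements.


Independent sets of U(3,16) are all subsets of size <= 3.
Count = C(16,0) + C(16,1) + C(16,2) + C(16,3)
     = 1 + 16 + 120 + 560
     = 697.

697


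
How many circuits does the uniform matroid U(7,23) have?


In U(7,23), circuits are the (8)-element subsets.
Any set of 8 elements is dependent, and removing any one element gives
an independent set of size 7, so it is a minimal dependent set.
Number of circuits = C(23,8) = 23! / (8! * 15!) = 490314.

490314


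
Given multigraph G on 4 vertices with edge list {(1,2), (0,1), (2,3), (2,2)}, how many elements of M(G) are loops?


In a graphic matroid, a loop is a self-loop edge (u,u) with rank 0.
Examining all 4 edges for self-loops...
Self-loops found: (2,2)
Number of loops = 1.

1


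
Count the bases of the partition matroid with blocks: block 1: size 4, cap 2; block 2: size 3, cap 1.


A basis picks exactly ci elements from block i.
Number of bases = product of C(|Si|, ci).
= C(4,2) * C(3,1)
= 6 * 3
= 18.

18


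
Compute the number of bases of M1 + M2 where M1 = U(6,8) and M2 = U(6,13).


Bases of a direct sum M1 + M2: |B| = |B(M1)| * |B(M2)|.
|B(U(6,8))| = C(8,6) = 28.
|B(U(6,13))| = C(13,6) = 1716.
Total bases = 28 * 1716 = 48048.

48048


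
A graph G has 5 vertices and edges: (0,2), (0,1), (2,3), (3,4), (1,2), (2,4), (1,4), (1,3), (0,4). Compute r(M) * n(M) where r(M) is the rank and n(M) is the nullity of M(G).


r(M) = |V| - c = 5 - 1 = 4.
nullity = |E| - r(M) = 9 - 4 = 5.
Product = 4 * 5 = 20.

20


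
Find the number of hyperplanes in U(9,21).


Hyperplanes of U(9,21) are flats of rank 8.
In a uniform matroid, these are exactly the (8)-element subsets.
Count = C(21,8) = 21! / (8! * 13!) = 203490.

203490


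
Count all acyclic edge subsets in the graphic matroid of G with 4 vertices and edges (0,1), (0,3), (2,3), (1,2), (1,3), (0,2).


An independent set in a graphic matroid is an acyclic edge subset.
G has 4 vertices and 6 edges.
Enumerate all 2^6 = 64 subsets, checking for acyclicity.
Total independent sets = 38.

38


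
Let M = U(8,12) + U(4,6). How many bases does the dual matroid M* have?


(M1+M2)* = M1* + M2*.
M1* = U(4,12), bases: C(12,4) = 495.
M2* = U(2,6), bases: C(6,2) = 15.
|B(M*)| = 495 * 15 = 7425.

7425


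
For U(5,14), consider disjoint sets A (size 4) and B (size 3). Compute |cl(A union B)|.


|A union B| = 4 + 3 = 7 (disjoint).
In U(5,14), cl(S) = S if |S| < 5, else cl(S) = E.
Since 7 >= 5, cl(A union B) = E.
|cl(A union B)| = 14.

14


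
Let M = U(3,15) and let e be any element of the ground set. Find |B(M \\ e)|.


Deleting e from U(3,15) gives U(3,14) since n > r.
Bases of U(3,14) = C(14,3) = 14! / (3! * 11!) = 364.

364


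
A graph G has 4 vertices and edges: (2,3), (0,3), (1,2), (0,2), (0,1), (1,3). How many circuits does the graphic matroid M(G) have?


A circuit in a graphic matroid = edge set of a simple cycle.
G has 4 vertices and 6 edges.
Enumerating all minimal edge subsets forming cycles...
Total circuits found: 7.

7


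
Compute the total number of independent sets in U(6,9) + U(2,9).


For a direct sum, |I(M1+M2)| = |I(M1)| * |I(M2)|.
|I(U(6,9))| = sum C(9,k) for k=0..6 = 466.
|I(U(2,9))| = sum C(9,k) for k=0..2 = 46.
Total = 466 * 46 = 21436.

21436


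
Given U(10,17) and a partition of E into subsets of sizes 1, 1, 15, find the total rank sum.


r(Ai) = min(|Ai|, 10) for each part.
Sum = min(1,10) + min(1,10) + min(15,10)
    = 1 + 1 + 10
    = 12.

12


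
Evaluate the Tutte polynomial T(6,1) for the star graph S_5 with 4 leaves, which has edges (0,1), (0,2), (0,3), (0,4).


A star on 5 vertices is a tree with 4 edges.
T(x,y) = x^(4) for any tree.
T(6,1) = 6^4 = 1296.

1296


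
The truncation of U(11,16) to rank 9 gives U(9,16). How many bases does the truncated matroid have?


Truncating U(11,16) to rank 9 gives U(9,16).
Bases of U(9,16) are all 9-element subsets of 16 elements.
Number of bases = C(16,9) = 11440.

11440


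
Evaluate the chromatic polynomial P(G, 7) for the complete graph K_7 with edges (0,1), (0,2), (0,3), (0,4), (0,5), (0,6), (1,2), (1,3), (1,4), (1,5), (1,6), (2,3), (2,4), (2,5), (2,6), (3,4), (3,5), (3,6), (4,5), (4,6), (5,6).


P(K_7, k) = k(k-1)(k-2)...(k-6).
P(7) = (7) * (6) * (5) * (4) * (3) * (2) * (1) = 5040.

5040


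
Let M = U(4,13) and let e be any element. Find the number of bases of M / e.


Contracting e from U(4,13) gives U(3,12).
Bases of U(3,12) = C(12,3) = (12 * 11 * 10) / (1 * 2 * 3) = 220.

220


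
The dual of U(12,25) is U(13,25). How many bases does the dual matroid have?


The dual of U(r,n) is U(n-r, n) = U(13,25).
Bases of U(13,25) are all (13)-element subsets.
|B(M*)| = C(25,13) = 25! / (13! * 12!) = 5200300.

5200300


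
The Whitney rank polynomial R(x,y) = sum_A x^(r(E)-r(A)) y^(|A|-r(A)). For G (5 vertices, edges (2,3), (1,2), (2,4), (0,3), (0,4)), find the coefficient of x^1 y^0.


R(x,y) = sum over A in 2^E of x^(r(E)-r(A)) * y^(|A|-r(A)).
G has 5 vertices, 5 edges. r(E) = 4.
Enumerate all 2^5 = 32 subsets.
Count subsets with r(E)-r(A)=1 and |A|-r(A)=0: 10.

10


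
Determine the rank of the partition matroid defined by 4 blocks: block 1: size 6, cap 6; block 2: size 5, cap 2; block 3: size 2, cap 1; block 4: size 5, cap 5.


Rank of a partition matroid = sum of min(|Si|, ci) for each block.
= min(6,6) + min(5,2) + min(2,1) + min(5,5)
= 6 + 2 + 1 + 5
= 14.

14


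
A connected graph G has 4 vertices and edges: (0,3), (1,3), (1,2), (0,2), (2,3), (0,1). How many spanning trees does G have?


By Kirchhoff's matrix tree theorem, the number of spanning trees equals
the determinant of any cofactor of the Laplacian matrix L.
G has 4 vertices and 6 edges.
Computing the (3 x 3) cofactor determinant gives 16.

16


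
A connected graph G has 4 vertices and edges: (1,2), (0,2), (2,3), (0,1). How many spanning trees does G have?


By Kirchhoff's matrix tree theorem, the number of spanning trees equals
the determinant of any cofactor of the Laplacian matrix L.
G has 4 vertices and 4 edges.
Computing the (3 x 3) cofactor determinant gives 3.

3


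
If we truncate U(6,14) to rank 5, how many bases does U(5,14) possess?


Truncating U(6,14) to rank 5 gives U(5,14).
Bases of U(5,14) are all 5-element subsets of 14 elements.
Number of bases = (14 choose 5) = 2002.

2002


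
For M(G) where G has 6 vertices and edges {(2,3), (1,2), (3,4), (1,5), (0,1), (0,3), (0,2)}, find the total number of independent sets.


An independent set in a graphic matroid is an acyclic edge subset.
G has 6 vertices and 7 edges.
Enumerate all 2^7 = 128 subsets, checking for acyclicity.
Total independent sets = 96.

96


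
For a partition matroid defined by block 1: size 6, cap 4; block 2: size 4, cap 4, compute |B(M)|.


A basis picks exactly ci elements from block i.
Number of bases = product of C(|Si|, ci).
= C(6,4) * C(4,4)
= 15 * 1
= 15.

15


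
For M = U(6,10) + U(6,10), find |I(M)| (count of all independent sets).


For a direct sum, |I(M1+M2)| = |I(M1)| * |I(M2)|.
|I(U(6,10))| = sum C(10,k) for k=0..6 = 848.
|I(U(6,10))| = sum C(10,k) for k=0..6 = 848.
Total = 848 * 848 = 719104.

719104


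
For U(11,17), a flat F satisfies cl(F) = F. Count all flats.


Flats of U(11,17): every subset of size < 11 is a flat, plus E itself.
Count = C(17,0) + C(17,1) + C(17,2) + C(17,3) + C(17,4) + C(17,5) + C(17,6) + C(17,7) + C(17,8) + C(17,9) + C(17,10) + 1
     = 1 + 17 + 136 + 680 + 2380 + 6188 + 12376 + 19448 + 24310 + 24310 + 19448 + 1
     = 109295.

109295


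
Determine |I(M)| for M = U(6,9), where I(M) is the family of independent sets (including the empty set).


Independent sets of U(6,9) are all subsets of size <= 6.
Count = (9 choose 0) + (9 choose 1) + (9 choose 2) + (9 choose 3) + (9 choose 4) + (9 choose 5) + (9 choose 6)
     = 1 + 9 + 36 + 84 + 126 + 126 + 84
     = 466.

466


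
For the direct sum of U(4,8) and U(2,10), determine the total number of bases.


Bases of a direct sum M1 + M2: |B| = |B(M1)| * |B(M2)|.
|B(U(4,8))| = C(8,4) = 70.
|B(U(2,10))| = C(10,2) = 45.
Total bases = 70 * 45 = 3150.

3150


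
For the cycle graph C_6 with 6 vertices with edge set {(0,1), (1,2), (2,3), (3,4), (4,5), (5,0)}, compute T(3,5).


T(C_6; x,y) = x + x^2 + ... + x^(5) + y.
T(3,5) = 3^1 + 3^2 + 3^3 + 3^4 + 3^5 + 5
= 3 + 9 + 27 + 81 + 243 + 5
= 368.

368


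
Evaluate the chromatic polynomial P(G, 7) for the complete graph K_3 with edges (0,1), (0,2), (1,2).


P(K_3, k) = k(k-1)(k-2)...(k-2).
P(7) = (7) * (6) * (5) = 210.

210


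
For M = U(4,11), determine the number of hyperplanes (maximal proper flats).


Hyperplanes of U(4,11) are flats of rank 3.
In a uniform matroid, these are exactly the (3)-element subsets.
Count = C(11,3) = 11! / (3! * 8!) = 165.

165


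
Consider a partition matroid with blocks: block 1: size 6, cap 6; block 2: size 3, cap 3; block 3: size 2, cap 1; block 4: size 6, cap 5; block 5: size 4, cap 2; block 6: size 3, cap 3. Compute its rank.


Rank of a partition matroid = sum of min(|Si|, ci) for each block.
= min(6,6) + min(3,3) + min(2,1) + min(6,5) + min(4,2) + min(3,3)
= 6 + 3 + 1 + 5 + 2 + 3
= 20.

20


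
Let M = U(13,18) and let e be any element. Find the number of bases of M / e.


Contracting e from U(13,18) gives U(12,17).
Bases of U(12,17) = (17 choose 12) = 6188.

6188


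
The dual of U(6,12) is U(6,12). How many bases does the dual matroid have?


The dual of U(r,n) is U(n-r, n) = U(6,12).
Bases of U(6,12) are all (6)-element subsets.
|B(M*)| = (12 choose 6) = 924.

924


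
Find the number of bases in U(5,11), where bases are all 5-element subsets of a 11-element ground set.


Bases of U(5,11) are all 5-element subsets of the 11-element ground set.
Number of bases = C(11,5).
(11 choose 5) = 462.

462


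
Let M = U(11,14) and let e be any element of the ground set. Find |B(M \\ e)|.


Deleting e from U(11,14) gives U(11,13) since n > r.
Bases of U(11,13) = (13 choose 11) = 78.

78


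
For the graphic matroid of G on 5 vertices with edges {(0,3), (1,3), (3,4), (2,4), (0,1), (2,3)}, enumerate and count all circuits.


A circuit in a graphic matroid = edge set of a simple cycle.
G has 5 vertices and 6 edges.
Enumerating all minimal edge subsets forming cycles...
Total circuits found: 2.

2


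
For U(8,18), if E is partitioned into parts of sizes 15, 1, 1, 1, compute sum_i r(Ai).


r(Ai) = min(|Ai|, 8) for each part.
Sum = min(15,8) + min(1,8) + min(1,8) + min(1,8)
    = 8 + 1 + 1 + 1
    = 11.

11


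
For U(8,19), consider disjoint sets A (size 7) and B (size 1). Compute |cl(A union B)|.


|A union B| = 7 + 1 = 8 (disjoint).
In U(8,19), cl(S) = S if |S| < 8, else cl(S) = E.
Since 8 >= 8, cl(A union B) = E.
|cl(A union B)| = 19.

19


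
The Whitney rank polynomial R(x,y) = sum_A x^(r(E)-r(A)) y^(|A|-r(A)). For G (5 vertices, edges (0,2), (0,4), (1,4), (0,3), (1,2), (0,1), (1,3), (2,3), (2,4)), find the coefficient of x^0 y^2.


R(x,y) = sum over A in 2^E of x^(r(E)-r(A)) * y^(|A|-r(A)).
G has 5 vertices, 9 edges. r(E) = 4.
Enumerate all 2^9 = 512 subsets.
Count subsets with r(E)-r(A)=0 and |A|-r(A)=2: 82.

82


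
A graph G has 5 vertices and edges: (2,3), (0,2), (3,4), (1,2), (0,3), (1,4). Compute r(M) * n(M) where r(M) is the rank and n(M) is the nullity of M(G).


r(M) = |V| - c = 5 - 1 = 4.
nullity = |E| - r(M) = 6 - 4 = 2.
Product = 4 * 2 = 8.

8


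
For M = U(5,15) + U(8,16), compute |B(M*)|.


(M1+M2)* = M1* + M2*.
M1* = U(10,15), bases: C(15,10) = 3003.
M2* = U(8,16), bases: C(16,8) = 12870.
|B(M*)| = 3003 * 12870 = 38648610.

38648610


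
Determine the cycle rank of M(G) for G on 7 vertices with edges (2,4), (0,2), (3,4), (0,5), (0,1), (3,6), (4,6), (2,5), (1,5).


Cycle rank (nullity) = |E| - r(M) = |E| - (|V| - c).
|E| = 9, |V| = 7, c = 1.
Nullity = 9 - (7 - 1) = 9 - 6 = 3.

3


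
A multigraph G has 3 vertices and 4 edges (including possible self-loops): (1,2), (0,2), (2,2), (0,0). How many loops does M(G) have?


In a graphic matroid, a loop is a self-loop edge (u,u) with rank 0.
Examining all 4 edges for self-loops...
Self-loops found: (2,2), (0,0)
Number of loops = 2.

2


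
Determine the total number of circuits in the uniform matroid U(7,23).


In U(7,23), circuits are the (8)-element subsets.
Any set of 8 elements is dependent, and removing any one element gives
an independent set of size 7, so it is a minimal dependent set.
Number of circuits = (23 choose 8) = 490314.

490314


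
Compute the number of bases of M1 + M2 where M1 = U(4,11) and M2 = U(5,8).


Bases of a direct sum M1 + M2: |B| = |B(M1)| * |B(M2)|.
|B(U(4,11))| = C(11,4) = 330.
|B(U(5,8))| = C(8,5) = 56.
Total bases = 330 * 56 = 18480.

18480


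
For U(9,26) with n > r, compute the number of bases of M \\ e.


Deleting e from U(9,26) gives U(9,25) since n > r.
Bases of U(9,25) = C(25,9) = 25! / (9! * 16!) = 2042975.

2042975


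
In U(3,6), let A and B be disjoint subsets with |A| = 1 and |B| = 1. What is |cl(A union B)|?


|A union B| = 1 + 1 = 2 (disjoint).
In U(3,6), cl(S) = S if |S| < 3, else cl(S) = E.
Since 2 < 3, cl(A union B) = A union B.
|cl(A union B)| = 2.

2


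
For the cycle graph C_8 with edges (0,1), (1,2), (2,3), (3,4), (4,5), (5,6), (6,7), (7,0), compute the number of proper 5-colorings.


P(C_8, k) = (k-1)^8 + (-1)^8*(k-1).
P(5) = (4)^8 + 4
= 65536 + 4 = 65540.

65540


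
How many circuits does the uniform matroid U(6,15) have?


In U(6,15), circuits are the (7)-element subsets.
Any set of 7 elements is dependent, and removing any one element gives
an independent set of size 6, so it is a minimal dependent set.
Number of circuits = (15 choose 7) = 6435.

6435


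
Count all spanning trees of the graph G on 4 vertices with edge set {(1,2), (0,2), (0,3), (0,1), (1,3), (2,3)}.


By Kirchhoff's matrix tree theorem, the number of spanning trees equals
the determinant of any cofactor of the Laplacian matrix L.
G has 4 vertices and 6 edges.
Computing the (3 x 3) cofactor determinant gives 16.

16


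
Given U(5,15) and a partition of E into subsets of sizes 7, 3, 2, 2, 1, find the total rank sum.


r(Ai) = min(|Ai|, 5) for each part.
Sum = min(7,5) + min(3,5) + min(2,5) + min(2,5) + min(1,5)
    = 5 + 3 + 2 + 2 + 1
    = 13.

13


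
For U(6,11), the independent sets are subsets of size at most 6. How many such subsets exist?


Independent sets of U(6,11) are all subsets of size <= 6.
Count = (11 choose 0) + (11 choose 1) + (11 choose 2) + (11 choose 3) + (11 choose 4) + (11 choose 5) + (11 choose 6)
     = 1 + 11 + 55 + 165 + 330 + 462 + 462
     = 1486.

1486


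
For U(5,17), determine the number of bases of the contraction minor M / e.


Contracting e from U(5,17) gives U(4,16).
Bases of U(4,16) = (16 choose 4) = 1820.

1820


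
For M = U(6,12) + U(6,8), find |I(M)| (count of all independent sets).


For a direct sum, |I(M1+M2)| = |I(M1)| * |I(M2)|.
|I(U(6,12))| = sum C(12,k) for k=0..6 = 2510.
|I(U(6,8))| = sum C(8,k) for k=0..6 = 247.
Total = 2510 * 247 = 619970.

619970


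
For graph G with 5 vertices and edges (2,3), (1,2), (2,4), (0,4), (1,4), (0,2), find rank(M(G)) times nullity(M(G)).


r(M) = |V| - c = 5 - 1 = 4.
nullity = |E| - r(M) = 6 - 4 = 2.
Product = 4 * 2 = 8.

8


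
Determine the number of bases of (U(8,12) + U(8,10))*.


(M1+M2)* = M1* + M2*.
M1* = U(4,12), bases: C(12,4) = 495.
M2* = U(2,10), bases: C(10,2) = 45.
|B(M*)| = 495 * 45 = 22275.

22275


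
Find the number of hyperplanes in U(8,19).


Hyperplanes of U(8,19) are flats of rank 7.
In a uniform matroid, these are exactly the (7)-element subsets.
Count = C(19,7) = 19! / (7! * 12!) = 50388.

50388


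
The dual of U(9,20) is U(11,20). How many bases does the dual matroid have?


The dual of U(r,n) is U(n-r, n) = U(11,20).
Bases of U(11,20) are all (11)-element subsets.
|B(M*)| = C(20,11) = 167960.

167960


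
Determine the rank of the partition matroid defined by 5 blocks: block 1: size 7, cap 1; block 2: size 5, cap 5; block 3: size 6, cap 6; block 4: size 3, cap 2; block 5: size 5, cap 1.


Rank of a partition matroid = sum of min(|Si|, ci) for each block.
= min(7,1) + min(5,5) + min(6,6) + min(3,2) + min(5,1)
= 1 + 5 + 6 + 2 + 1
= 15.

15


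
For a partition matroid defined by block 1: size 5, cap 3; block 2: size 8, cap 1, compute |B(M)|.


A basis picks exactly ci elements from block i.
Number of bases = product of C(|Si|, ci).
= C(5,3) * C(8,1)
= 10 * 8
= 80.

80


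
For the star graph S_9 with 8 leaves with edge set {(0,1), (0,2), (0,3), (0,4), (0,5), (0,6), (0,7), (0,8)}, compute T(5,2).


A star on 9 vertices is a tree with 8 edges.
T(x,y) = x^(8) for any tree.
T(5,2) = 5^8 = 390625.

390625


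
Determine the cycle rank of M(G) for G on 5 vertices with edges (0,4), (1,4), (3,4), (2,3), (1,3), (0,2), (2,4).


Cycle rank (nullity) = |E| - r(M) = |E| - (|V| - c).
|E| = 7, |V| = 5, c = 1.
Nullity = 7 - (5 - 1) = 7 - 4 = 3.

3


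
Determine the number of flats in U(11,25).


Flats of U(11,25): every subset of size < 11 is a flat, plus E itself.
Count = (25 choose 0) + (25 choose 1) + (25 choose 2) + (25 choose 3) + (25 choose 4) + (25 choose 5) + (25 choose 6) + (25 choose 7) + (25 choose 8) + (25 choose 9) + (25 choose 10) + 1
     = 1 + 25 + 300 + 2300 + 12650 + 53130 + 177100 + 480700 + 1081575 + 2042975 + 3268760 + 1
     = 7119517.

7119517


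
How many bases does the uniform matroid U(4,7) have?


Bases of U(4,7) are all 4-element subsets of the 7-element ground set.
Number of bases = C(7,4).
C(7,4) = (7 * 6 * 5 * 4) / (1 * 2 * 3 * 4) = 35.

35


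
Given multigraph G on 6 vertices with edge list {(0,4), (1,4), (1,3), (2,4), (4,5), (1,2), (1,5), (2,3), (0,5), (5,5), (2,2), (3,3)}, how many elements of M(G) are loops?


In a graphic matroid, a loop is a self-loop edge (u,u) with rank 0.
Examining all 12 edges for self-loops...
Self-loops found: (5,5), (2,2), (3,3)
Number of loops = 3.

3


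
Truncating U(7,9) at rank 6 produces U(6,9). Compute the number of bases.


Truncating U(7,9) to rank 6 gives U(6,9).
Bases of U(6,9) are all 6-element subsets of 9 elements.
Number of bases = (9 choose 6) = 84.

84


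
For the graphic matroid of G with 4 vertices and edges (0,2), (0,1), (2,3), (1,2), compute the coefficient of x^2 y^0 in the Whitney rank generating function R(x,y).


R(x,y) = sum over A in 2^E of x^(r(E)-r(A)) * y^(|A|-r(A)).
G has 4 vertices, 4 edges. r(E) = 3.
Enumerate all 2^4 = 16 subsets.
Count subsets with r(E)-r(A)=2 and |A|-r(A)=0: 4.

4


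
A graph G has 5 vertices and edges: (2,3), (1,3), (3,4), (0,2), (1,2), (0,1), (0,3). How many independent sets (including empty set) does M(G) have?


An independent set in a graphic matroid is an acyclic edge subset.
G has 5 vertices and 7 edges.
Enumerate all 2^7 = 128 subsets, checking for acyclicity.
Total independent sets = 76.

76
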